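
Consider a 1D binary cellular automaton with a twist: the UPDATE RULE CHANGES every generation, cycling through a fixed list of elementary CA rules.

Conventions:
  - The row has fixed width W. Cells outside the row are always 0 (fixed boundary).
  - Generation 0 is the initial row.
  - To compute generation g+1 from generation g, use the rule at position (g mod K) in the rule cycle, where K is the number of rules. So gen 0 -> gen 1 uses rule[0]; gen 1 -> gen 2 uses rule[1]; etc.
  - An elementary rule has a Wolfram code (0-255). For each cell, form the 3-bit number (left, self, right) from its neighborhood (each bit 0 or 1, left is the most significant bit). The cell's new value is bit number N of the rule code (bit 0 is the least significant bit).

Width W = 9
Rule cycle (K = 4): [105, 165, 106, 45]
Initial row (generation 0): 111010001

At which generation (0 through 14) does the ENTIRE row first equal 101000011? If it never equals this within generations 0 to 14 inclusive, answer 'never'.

Answer: 9

Derivation:
Gen 0: 111010001
Gen 1 (rule 105): 101100100
Gen 2 (rule 165): 110000101
Gen 3 (rule 106): 110001010
Gen 4 (rule 45): 100101110
Gen 5 (rule 105): 000011010
Gen 6 (rule 165): 111000110
Gen 7 (rule 106): 101001110
Gen 8 (rule 45): 111001000
Gen 9 (rule 105): 101000011
Gen 10 (rule 165): 111011000
Gen 11 (rule 106): 101111000
Gen 12 (rule 45): 111000011
Gen 13 (rule 105): 101011011
Gen 14 (rule 165): 111100100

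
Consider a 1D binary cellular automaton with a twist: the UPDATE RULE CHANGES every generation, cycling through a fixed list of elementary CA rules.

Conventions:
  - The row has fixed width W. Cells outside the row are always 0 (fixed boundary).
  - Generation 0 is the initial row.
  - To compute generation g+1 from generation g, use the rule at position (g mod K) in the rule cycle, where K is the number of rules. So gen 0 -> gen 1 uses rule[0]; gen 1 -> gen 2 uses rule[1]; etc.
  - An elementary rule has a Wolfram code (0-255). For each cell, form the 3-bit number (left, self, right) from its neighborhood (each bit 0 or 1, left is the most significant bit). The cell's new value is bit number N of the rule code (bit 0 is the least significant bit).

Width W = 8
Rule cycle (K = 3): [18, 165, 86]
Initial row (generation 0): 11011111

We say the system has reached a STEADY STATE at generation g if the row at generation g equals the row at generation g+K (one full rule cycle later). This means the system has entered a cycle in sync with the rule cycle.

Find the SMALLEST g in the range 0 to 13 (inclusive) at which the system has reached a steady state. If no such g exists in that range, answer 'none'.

Answer: none

Derivation:
Gen 0: 11011111
Gen 1 (rule 18): 00000000
Gen 2 (rule 165): 11111111
Gen 3 (rule 86): 00000001
Gen 4 (rule 18): 00000010
Gen 5 (rule 165): 11111010
Gen 6 (rule 86): 00001011
Gen 7 (rule 18): 00010000
Gen 8 (rule 165): 11010111
Gen 9 (rule 86): 01010001
Gen 10 (rule 18): 10001010
Gen 11 (rule 165): 10101110
Gen 12 (rule 86): 10100011
Gen 13 (rule 18): 00010100
Gen 14 (rule 165): 11011101
Gen 15 (rule 86): 01000101
Gen 16 (rule 18): 10101000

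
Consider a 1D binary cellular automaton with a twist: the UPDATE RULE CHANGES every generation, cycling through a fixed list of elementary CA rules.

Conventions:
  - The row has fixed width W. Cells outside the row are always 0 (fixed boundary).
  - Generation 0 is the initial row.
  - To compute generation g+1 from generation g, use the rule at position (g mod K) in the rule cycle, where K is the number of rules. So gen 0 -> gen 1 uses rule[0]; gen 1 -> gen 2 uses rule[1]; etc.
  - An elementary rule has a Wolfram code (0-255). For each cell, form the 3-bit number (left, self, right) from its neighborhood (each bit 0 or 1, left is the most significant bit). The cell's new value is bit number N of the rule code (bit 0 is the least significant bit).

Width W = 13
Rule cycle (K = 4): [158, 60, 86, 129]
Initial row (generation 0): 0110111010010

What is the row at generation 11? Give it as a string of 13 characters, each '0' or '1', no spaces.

Answer: 1100001001100

Derivation:
Gen 0: 0110111010010
Gen 1 (rule 158): 1100110011111
Gen 2 (rule 60): 1010101010000
Gen 3 (rule 86): 1010101011000
Gen 4 (rule 129): 0000000000011
Gen 5 (rule 158): 0000000000110
Gen 6 (rule 60): 0000000000101
Gen 7 (rule 86): 0000000001101
Gen 8 (rule 129): 1111111100000
Gen 9 (rule 158): 1111111010000
Gen 10 (rule 60): 1000000111000
Gen 11 (rule 86): 1100001001100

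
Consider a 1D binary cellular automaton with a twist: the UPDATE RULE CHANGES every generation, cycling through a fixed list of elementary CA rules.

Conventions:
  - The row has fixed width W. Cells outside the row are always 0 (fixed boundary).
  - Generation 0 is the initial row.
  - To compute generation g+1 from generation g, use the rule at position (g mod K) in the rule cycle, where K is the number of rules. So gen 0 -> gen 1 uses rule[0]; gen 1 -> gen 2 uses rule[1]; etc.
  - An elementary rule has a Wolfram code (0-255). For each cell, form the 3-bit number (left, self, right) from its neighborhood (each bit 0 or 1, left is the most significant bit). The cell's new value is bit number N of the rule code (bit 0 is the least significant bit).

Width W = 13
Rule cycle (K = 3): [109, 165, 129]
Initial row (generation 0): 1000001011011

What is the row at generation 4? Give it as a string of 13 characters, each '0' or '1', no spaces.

Gen 0: 1000001011011
Gen 1 (rule 109): 1011101111111
Gen 2 (rule 165): 1101010111110
Gen 3 (rule 129): 0000000011100
Gen 4 (rule 109): 1111111010101

Answer: 1111111010101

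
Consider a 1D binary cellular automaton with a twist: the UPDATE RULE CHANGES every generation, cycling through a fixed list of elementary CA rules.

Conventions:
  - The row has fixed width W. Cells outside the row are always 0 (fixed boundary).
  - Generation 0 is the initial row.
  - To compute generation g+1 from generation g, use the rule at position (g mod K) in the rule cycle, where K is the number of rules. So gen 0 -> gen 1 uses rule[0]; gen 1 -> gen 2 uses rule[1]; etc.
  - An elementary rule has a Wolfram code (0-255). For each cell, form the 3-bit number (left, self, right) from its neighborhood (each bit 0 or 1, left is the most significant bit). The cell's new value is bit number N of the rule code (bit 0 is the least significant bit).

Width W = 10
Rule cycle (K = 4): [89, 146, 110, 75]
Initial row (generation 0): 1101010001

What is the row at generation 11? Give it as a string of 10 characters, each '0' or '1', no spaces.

Gen 0: 1101010001
Gen 1 (rule 89): 1100001100
Gen 2 (rule 146): 0010010010
Gen 3 (rule 110): 0110110110
Gen 4 (rule 75): 1110110110
Gen 5 (rule 89): 1010110111
Gen 6 (rule 146): 0000000010
Gen 7 (rule 110): 0000000110
Gen 8 (rule 75): 1111111110
Gen 9 (rule 89): 1000000011
Gen 10 (rule 146): 0100000100
Gen 11 (rule 110): 1100001100

Answer: 1100001100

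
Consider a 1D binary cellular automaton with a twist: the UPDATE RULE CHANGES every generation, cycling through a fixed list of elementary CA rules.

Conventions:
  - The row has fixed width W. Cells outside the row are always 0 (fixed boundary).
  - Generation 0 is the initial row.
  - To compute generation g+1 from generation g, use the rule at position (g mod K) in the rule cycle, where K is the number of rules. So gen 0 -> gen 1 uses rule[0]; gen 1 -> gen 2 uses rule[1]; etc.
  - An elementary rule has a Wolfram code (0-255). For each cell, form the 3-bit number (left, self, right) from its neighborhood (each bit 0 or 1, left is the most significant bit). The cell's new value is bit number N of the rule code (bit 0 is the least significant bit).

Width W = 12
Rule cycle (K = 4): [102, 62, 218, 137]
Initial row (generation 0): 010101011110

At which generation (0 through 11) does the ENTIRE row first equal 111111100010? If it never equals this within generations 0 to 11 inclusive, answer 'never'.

Gen 0: 010101011110
Gen 1 (rule 102): 111111100010
Gen 2 (rule 62): 100000010111
Gen 3 (rule 218): 010000100111
Gen 4 (rule 137): 000110000110
Gen 5 (rule 102): 001010001010
Gen 6 (rule 62): 011111011111
Gen 7 (rule 218): 111111011111
Gen 8 (rule 137): 111110011110
Gen 9 (rule 102): 000010100010
Gen 10 (rule 62): 000111110111
Gen 11 (rule 218): 001111110111

Answer: 1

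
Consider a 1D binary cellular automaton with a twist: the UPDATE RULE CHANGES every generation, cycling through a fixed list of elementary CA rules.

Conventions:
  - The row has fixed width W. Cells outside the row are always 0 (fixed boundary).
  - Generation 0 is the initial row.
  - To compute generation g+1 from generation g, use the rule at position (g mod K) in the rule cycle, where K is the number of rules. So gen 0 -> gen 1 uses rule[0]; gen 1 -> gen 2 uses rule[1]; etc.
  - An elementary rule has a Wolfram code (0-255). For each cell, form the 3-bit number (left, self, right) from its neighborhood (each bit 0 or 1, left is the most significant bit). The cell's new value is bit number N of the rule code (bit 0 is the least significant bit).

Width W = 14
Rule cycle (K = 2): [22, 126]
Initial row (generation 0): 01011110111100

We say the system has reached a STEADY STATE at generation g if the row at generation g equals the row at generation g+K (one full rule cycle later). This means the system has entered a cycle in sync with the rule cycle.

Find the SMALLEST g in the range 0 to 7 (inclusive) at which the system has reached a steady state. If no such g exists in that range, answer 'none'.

Gen 0: 01011110111100
Gen 1 (rule 22): 11000000000010
Gen 2 (rule 126): 11100000000111
Gen 3 (rule 22): 00010000001000
Gen 4 (rule 126): 00111000011100
Gen 5 (rule 22): 01000100100010
Gen 6 (rule 126): 11101111110111
Gen 7 (rule 22): 00000000000000
Gen 8 (rule 126): 00000000000000
Gen 9 (rule 22): 00000000000000

Answer: 7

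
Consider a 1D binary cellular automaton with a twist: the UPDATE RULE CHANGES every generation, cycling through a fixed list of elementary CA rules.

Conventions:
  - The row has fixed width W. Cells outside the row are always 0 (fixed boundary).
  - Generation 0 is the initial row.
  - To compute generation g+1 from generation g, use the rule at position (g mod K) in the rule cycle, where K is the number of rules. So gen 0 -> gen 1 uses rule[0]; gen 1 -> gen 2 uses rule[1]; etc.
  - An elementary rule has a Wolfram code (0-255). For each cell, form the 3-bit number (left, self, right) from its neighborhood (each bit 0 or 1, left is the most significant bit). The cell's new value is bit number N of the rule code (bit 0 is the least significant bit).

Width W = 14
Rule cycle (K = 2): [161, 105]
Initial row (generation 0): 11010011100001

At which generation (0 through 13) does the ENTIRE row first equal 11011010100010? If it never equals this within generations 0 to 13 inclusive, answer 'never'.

Answer: never

Derivation:
Gen 0: 11010011100001
Gen 1 (rule 161): 00100001001100
Gen 2 (rule 105): 10001100001101
Gen 3 (rule 161): 00100001100010
Gen 4 (rule 105): 10001101101000
Gen 5 (rule 161): 00100010010011
Gen 6 (rule 105): 10001000000011
Gen 7 (rule 161): 00100011111000
Gen 8 (rule 105): 10001010001011
Gen 9 (rule 161): 00100100100100
Gen 10 (rule 105): 10000000000001
Gen 11 (rule 161): 00111111111100
Gen 12 (rule 105): 10100000000101
Gen 13 (rule 161): 01001111110010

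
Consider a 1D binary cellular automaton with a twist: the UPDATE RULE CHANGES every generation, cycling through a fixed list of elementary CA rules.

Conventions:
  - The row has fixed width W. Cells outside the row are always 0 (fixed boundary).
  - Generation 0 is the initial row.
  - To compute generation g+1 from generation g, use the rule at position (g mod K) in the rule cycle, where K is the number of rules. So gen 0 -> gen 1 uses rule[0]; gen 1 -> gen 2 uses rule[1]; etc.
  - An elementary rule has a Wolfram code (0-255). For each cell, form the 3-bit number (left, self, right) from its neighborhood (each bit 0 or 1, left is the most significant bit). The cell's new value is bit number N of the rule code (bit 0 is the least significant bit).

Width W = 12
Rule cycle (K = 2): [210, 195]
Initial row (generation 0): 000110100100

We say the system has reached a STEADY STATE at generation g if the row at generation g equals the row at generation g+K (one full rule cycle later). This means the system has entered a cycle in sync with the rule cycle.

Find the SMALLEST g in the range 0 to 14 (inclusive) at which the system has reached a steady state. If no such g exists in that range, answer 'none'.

Answer: none

Derivation:
Gen 0: 000110100100
Gen 1 (rule 210): 001010011010
Gen 2 (rule 195): 110000101000
Gen 3 (rule 210): 011001000100
Gen 4 (rule 195): 101010011001
Gen 5 (rule 210): 000001101110
Gen 6 (rule 195): 111110100110
Gen 7 (rule 210): 011110011011
Gen 8 (rule 195): 101110101001
Gen 9 (rule 210): 000110000110
Gen 10 (rule 195): 111010111010
Gen 11 (rule 210): 011000011001
Gen 12 (rule 195): 101011101010
Gen 13 (rule 210): 000001100001
Gen 14 (rule 195): 111110101110
Gen 15 (rule 210): 011110000111
Gen 16 (rule 195): 101110111011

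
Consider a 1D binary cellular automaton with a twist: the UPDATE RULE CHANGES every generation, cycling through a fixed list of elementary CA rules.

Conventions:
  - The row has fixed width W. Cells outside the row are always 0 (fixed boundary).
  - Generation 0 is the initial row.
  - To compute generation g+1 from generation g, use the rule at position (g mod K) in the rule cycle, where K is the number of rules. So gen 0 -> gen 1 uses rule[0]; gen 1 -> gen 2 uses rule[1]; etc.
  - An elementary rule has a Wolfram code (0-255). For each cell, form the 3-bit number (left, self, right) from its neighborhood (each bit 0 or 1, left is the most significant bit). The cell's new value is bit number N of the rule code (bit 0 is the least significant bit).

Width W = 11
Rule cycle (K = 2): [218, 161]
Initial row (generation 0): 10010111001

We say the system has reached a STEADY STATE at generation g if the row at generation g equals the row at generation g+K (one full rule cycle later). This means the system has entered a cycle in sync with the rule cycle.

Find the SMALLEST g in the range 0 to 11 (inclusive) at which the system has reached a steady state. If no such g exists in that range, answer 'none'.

Answer: 5

Derivation:
Gen 0: 10010111001
Gen 1 (rule 218): 01100111110
Gen 2 (rule 161): 00000011100
Gen 3 (rule 218): 00000111110
Gen 4 (rule 161): 11110011100
Gen 5 (rule 218): 11111111110
Gen 6 (rule 161): 01111111100
Gen 7 (rule 218): 11111111110
Gen 8 (rule 161): 01111111100
Gen 9 (rule 218): 11111111110
Gen 10 (rule 161): 01111111100
Gen 11 (rule 218): 11111111110
Gen 12 (rule 161): 01111111100
Gen 13 (rule 218): 11111111110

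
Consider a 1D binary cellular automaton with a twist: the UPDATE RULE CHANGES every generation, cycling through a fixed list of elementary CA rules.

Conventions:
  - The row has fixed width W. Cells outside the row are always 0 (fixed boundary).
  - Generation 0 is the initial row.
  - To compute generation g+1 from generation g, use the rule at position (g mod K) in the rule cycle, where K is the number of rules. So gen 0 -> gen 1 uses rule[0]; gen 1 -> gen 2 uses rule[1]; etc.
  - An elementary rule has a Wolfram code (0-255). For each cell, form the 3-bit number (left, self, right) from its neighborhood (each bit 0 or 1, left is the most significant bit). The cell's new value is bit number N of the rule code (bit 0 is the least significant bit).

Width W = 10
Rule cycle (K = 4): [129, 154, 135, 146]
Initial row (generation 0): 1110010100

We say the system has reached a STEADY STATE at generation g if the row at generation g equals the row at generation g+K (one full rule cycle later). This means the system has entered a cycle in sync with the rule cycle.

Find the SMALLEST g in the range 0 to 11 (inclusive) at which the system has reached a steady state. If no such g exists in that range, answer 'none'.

Answer: 9

Derivation:
Gen 0: 1110010100
Gen 1 (rule 129): 0100000001
Gen 2 (rule 154): 1010000010
Gen 3 (rule 135): 1010111110
Gen 4 (rule 146): 0000011101
Gen 5 (rule 129): 1111001000
Gen 6 (rule 154): 1110110100
Gen 7 (rule 135): 0100000101
Gen 8 (rule 146): 1010001000
Gen 9 (rule 129): 0000100011
Gen 10 (rule 154): 0001010110
Gen 11 (rule 135): 1111010000
Gen 12 (rule 146): 0110001000
Gen 13 (rule 129): 0000100011
Gen 14 (rule 154): 0001010110
Gen 15 (rule 135): 1111010000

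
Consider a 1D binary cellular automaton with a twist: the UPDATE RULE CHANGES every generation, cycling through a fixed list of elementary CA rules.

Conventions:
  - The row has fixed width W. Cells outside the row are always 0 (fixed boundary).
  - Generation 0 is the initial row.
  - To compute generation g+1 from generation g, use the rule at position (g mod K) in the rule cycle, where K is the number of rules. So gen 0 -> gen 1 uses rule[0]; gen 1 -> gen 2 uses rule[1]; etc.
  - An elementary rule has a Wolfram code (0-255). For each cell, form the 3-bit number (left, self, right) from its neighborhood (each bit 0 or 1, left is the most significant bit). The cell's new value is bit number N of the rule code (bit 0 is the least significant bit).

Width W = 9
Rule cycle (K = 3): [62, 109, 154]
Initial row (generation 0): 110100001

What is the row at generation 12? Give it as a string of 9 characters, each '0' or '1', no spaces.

Gen 0: 110100001
Gen 1 (rule 62): 101110011
Gen 2 (rule 109): 111010011
Gen 3 (rule 154): 110001110
Gen 4 (rule 62): 101011001
Gen 5 (rule 109): 111111001
Gen 6 (rule 154): 111110110
Gen 7 (rule 62): 100001101
Gen 8 (rule 109): 101101111
Gen 9 (rule 154): 001001110
Gen 10 (rule 62): 011111001
Gen 11 (rule 109): 010001001
Gen 12 (rule 154): 101010110

Answer: 101010110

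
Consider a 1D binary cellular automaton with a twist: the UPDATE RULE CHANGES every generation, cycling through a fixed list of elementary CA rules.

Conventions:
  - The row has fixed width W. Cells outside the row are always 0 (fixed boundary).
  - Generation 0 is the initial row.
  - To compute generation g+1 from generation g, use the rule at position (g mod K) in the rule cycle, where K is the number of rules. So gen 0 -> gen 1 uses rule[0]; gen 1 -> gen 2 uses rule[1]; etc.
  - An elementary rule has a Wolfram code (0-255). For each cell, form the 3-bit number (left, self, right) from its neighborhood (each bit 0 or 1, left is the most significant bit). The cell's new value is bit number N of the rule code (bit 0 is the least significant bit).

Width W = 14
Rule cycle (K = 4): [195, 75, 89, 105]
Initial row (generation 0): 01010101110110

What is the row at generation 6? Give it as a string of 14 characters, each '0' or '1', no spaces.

Gen 0: 01010101110110
Gen 1 (rule 195): 10000000110010
Gen 2 (rule 75): 00111111110100
Gen 3 (rule 89): 10100000010011
Gen 4 (rule 105): 01001111000011
Gen 5 (rule 195): 10010111011101
Gen 6 (rule 75): 00100101010100

Answer: 00100101010100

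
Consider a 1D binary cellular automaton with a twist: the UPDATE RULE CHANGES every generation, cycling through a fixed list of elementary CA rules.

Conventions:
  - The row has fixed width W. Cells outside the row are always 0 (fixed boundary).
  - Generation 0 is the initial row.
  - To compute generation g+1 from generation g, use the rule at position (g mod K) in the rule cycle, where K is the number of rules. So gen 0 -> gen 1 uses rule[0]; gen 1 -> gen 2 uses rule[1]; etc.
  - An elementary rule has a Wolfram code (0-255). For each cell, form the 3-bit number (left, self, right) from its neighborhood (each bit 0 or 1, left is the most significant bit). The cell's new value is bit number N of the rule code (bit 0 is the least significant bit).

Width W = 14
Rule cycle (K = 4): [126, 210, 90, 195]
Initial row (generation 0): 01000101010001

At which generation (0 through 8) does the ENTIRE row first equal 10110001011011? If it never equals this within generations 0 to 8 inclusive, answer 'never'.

Gen 0: 01000101010001
Gen 1 (rule 126): 11101111111011
Gen 2 (rule 210): 01100111111001
Gen 3 (rule 90): 11111100001110
Gen 4 (rule 195): 01111101110110
Gen 5 (rule 126): 11000111011111
Gen 6 (rule 210): 01101011001111
Gen 7 (rule 90): 11100011111001
Gen 8 (rule 195): 01101101111010

Answer: never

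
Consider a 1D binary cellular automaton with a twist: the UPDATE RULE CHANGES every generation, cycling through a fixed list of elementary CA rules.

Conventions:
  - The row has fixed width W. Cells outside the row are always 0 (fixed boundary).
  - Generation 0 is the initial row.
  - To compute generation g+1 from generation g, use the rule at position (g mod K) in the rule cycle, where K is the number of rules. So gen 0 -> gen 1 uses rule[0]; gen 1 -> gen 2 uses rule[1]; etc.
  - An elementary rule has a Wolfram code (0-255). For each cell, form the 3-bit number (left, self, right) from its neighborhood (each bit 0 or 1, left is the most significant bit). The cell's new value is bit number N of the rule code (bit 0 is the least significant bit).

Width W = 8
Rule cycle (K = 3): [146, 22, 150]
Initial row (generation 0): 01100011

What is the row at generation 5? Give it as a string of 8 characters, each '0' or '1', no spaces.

Gen 0: 01100011
Gen 1 (rule 146): 10010100
Gen 2 (rule 22): 11110110
Gen 3 (rule 150): 01100001
Gen 4 (rule 146): 10010010
Gen 5 (rule 22): 11111111

Answer: 11111111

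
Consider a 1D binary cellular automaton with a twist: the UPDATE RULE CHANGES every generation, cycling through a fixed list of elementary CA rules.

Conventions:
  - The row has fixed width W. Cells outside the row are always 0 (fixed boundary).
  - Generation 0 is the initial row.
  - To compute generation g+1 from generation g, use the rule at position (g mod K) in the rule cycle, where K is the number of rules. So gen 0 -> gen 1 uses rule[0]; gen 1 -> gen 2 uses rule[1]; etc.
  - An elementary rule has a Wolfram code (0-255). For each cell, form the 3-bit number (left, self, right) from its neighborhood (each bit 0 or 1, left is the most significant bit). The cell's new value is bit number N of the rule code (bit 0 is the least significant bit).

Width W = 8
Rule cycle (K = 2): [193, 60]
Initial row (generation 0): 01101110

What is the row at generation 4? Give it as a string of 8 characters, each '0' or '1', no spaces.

Answer: 11011000

Derivation:
Gen 0: 01101110
Gen 1 (rule 193): 00100110
Gen 2 (rule 60): 00110101
Gen 3 (rule 193): 10010000
Gen 4 (rule 60): 11011000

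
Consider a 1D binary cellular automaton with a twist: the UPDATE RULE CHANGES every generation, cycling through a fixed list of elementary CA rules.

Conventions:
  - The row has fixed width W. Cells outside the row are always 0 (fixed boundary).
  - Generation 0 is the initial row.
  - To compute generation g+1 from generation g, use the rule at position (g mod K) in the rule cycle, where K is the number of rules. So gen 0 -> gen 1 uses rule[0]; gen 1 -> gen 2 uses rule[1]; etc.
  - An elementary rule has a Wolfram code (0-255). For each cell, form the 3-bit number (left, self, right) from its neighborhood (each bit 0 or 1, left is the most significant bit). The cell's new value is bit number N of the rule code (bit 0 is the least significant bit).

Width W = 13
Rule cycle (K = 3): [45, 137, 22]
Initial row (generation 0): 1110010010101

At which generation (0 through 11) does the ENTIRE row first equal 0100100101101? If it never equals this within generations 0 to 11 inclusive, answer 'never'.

Answer: 4

Derivation:
Gen 0: 1110010010101
Gen 1 (rule 45): 1000010011111
Gen 2 (rule 137): 0011000011110
Gen 3 (rule 22): 0100100100001
Gen 4 (rule 45): 0100100101101
Gen 5 (rule 137): 0000000001000
Gen 6 (rule 22): 0000000011100
Gen 7 (rule 45): 1111111010001
Gen 8 (rule 137): 1111110000100
Gen 9 (rule 22): 0000001001110
Gen 10 (rule 45): 1111101001000
Gen 11 (rule 137): 1111000000011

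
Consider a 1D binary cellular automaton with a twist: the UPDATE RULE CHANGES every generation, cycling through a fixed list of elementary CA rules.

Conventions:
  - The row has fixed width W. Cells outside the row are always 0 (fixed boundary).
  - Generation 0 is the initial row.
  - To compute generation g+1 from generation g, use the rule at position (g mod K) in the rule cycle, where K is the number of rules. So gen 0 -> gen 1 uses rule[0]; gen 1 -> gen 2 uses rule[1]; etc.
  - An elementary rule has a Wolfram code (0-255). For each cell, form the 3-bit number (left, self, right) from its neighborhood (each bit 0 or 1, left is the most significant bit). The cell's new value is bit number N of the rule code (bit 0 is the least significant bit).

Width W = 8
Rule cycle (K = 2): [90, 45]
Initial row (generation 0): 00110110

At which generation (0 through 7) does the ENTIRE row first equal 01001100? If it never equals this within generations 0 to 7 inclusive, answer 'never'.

Gen 0: 00110110
Gen 1 (rule 90): 01110111
Gen 2 (rule 45): 01001100
Gen 3 (rule 90): 10111110
Gen 4 (rule 45): 11100000
Gen 5 (rule 90): 10110000
Gen 6 (rule 45): 11100111
Gen 7 (rule 90): 10111101

Answer: 2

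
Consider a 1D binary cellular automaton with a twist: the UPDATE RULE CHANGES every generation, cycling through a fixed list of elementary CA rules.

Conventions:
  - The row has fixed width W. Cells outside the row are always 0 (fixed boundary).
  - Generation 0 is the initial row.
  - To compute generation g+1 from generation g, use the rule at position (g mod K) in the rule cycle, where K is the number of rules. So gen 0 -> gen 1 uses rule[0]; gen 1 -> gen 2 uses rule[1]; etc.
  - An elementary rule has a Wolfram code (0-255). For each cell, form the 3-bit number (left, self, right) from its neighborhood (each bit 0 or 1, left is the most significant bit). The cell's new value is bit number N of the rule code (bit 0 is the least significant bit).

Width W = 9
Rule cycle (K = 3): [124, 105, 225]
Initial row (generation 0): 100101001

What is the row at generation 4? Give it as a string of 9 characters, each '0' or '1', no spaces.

Answer: 010110011

Derivation:
Gen 0: 100101001
Gen 1 (rule 124): 110111101
Gen 2 (rule 105): 111100110
Gen 3 (rule 225): 011100010
Gen 4 (rule 124): 010110011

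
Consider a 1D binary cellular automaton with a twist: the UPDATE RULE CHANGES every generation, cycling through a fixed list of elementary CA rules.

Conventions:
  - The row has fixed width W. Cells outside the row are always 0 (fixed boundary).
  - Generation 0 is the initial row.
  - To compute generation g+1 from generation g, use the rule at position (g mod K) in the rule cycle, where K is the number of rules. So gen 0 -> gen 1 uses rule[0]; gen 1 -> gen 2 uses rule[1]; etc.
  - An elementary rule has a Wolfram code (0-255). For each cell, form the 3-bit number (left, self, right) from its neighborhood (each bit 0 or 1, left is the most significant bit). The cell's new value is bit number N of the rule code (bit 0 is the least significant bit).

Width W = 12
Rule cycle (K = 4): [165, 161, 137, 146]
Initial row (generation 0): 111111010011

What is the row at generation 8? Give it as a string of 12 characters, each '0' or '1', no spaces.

Answer: 010100100000

Derivation:
Gen 0: 111111010011
Gen 1 (rule 165): 011110110000
Gen 2 (rule 161): 001101000111
Gen 3 (rule 137): 101000010110
Gen 4 (rule 146): 000100100001
Gen 5 (rule 165): 110100101101
Gen 6 (rule 161): 001000010010
Gen 7 (rule 137): 100011000000
Gen 8 (rule 146): 010100100000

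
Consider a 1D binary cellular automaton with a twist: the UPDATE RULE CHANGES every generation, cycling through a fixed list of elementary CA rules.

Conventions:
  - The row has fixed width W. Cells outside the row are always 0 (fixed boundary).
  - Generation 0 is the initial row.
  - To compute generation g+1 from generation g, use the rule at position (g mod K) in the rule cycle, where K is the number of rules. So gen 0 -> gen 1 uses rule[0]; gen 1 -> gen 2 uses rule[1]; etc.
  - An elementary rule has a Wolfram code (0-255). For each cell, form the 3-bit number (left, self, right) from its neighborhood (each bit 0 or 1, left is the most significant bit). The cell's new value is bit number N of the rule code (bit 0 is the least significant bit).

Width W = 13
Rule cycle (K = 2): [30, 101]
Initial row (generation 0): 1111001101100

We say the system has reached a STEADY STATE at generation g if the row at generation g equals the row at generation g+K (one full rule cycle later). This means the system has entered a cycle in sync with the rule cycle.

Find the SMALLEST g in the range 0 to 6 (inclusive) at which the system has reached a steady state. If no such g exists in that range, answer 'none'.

Gen 0: 1111001101100
Gen 1 (rule 30): 1000111001010
Gen 2 (rule 101): 1010001001110
Gen 3 (rule 30): 1011011111001
Gen 4 (rule 101): 1101100001001
Gen 5 (rule 30): 1001010011111
Gen 6 (rule 101): 1001110000001
Gen 7 (rule 30): 1111001000011
Gen 8 (rule 101): 0001001011001

Answer: none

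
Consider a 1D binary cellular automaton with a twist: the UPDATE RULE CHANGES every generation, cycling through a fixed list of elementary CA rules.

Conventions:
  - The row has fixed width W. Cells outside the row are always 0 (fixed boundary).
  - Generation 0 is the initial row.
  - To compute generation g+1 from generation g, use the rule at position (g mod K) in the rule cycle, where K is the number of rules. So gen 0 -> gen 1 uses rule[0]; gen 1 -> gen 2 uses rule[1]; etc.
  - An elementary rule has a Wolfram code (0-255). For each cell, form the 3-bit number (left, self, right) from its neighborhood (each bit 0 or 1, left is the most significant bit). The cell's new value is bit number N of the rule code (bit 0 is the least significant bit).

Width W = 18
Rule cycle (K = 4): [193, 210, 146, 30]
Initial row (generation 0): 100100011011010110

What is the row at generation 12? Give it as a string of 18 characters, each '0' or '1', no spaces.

Answer: 000000110100000011

Derivation:
Gen 0: 100100011011010110
Gen 1 (rule 193): 000001001001000010
Gen 2 (rule 210): 000010110110100101
Gen 3 (rule 146): 000100000000011000
Gen 4 (rule 30): 001110000000110100
Gen 5 (rule 193): 100110111110010001
Gen 6 (rule 210): 011010011111101010
Gen 7 (rule 146): 100001101111000001
Gen 8 (rule 30): 110011001000100011
Gen 9 (rule 193): 010001000010001001
Gen 10 (rule 210): 101010100101010110
Gen 11 (rule 146): 000000011000000001
Gen 12 (rule 30): 000000110100000011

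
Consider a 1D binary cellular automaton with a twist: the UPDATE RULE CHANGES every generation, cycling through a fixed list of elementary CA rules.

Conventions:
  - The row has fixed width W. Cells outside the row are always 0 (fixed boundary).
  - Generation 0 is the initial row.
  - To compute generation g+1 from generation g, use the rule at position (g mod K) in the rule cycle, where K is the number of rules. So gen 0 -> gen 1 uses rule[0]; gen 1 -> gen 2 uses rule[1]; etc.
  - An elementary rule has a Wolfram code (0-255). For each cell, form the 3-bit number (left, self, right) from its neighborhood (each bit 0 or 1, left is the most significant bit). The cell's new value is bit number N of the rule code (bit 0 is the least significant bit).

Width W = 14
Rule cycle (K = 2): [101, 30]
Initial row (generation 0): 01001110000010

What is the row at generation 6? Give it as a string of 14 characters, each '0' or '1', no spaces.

Gen 0: 01001110000010
Gen 1 (rule 101): 01000010111010
Gen 2 (rule 30): 11100110100011
Gen 3 (rule 101): 00100011101001
Gen 4 (rule 30): 01110110001111
Gen 5 (rule 101): 00011010100001
Gen 6 (rule 30): 00110010110011

Answer: 00110010110011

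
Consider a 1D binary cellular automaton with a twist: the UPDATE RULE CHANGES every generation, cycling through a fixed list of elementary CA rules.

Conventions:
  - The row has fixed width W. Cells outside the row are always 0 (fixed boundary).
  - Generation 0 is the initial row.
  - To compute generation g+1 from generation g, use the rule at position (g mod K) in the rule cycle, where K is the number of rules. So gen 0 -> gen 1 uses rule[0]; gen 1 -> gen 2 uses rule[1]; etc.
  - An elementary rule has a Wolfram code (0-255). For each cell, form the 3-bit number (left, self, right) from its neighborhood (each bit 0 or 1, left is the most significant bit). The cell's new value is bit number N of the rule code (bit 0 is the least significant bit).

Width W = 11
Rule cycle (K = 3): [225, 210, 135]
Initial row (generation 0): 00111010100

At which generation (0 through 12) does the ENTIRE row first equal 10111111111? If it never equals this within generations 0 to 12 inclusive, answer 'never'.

Answer: 12

Derivation:
Gen 0: 00111010100
Gen 1 (rule 225): 10011101001
Gen 2 (rule 210): 01101100110
Gen 3 (rule 135): 10000001000
Gen 4 (rule 225): 00111100011
Gen 5 (rule 210): 01011110101
Gen 6 (rule 135): 11001100101
Gen 7 (rule 225): 01000100010
Gen 8 (rule 210): 10101010101
Gen 9 (rule 135): 10101010101
Gen 10 (rule 225): 01010101010
Gen 11 (rule 210): 10000000001
Gen 12 (rule 135): 10111111111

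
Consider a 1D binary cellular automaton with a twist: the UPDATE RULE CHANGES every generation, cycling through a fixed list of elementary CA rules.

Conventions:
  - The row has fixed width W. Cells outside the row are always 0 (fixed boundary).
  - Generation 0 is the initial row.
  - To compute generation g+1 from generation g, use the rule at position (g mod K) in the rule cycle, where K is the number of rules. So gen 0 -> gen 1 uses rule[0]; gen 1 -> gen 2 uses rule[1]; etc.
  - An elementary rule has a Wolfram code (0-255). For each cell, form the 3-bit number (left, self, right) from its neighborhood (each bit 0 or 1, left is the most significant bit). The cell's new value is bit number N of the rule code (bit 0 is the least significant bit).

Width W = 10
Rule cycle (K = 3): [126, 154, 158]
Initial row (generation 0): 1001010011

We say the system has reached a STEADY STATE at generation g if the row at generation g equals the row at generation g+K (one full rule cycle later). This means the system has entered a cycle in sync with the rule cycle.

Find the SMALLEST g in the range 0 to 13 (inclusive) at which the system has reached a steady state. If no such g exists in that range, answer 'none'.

Answer: 12

Derivation:
Gen 0: 1001010011
Gen 1 (rule 126): 1111111111
Gen 2 (rule 154): 1111111110
Gen 3 (rule 158): 1111111101
Gen 4 (rule 126): 1000000111
Gen 5 (rule 154): 0100001110
Gen 6 (rule 158): 1110011101
Gen 7 (rule 126): 1011110111
Gen 8 (rule 154): 0011100110
Gen 9 (rule 158): 0111011101
Gen 10 (rule 126): 1101110111
Gen 11 (rule 154): 1001100110
Gen 12 (rule 158): 1111011101
Gen 13 (rule 126): 1001110111
Gen 14 (rule 154): 0111100110
Gen 15 (rule 158): 1111011101
Gen 16 (rule 126): 1001110111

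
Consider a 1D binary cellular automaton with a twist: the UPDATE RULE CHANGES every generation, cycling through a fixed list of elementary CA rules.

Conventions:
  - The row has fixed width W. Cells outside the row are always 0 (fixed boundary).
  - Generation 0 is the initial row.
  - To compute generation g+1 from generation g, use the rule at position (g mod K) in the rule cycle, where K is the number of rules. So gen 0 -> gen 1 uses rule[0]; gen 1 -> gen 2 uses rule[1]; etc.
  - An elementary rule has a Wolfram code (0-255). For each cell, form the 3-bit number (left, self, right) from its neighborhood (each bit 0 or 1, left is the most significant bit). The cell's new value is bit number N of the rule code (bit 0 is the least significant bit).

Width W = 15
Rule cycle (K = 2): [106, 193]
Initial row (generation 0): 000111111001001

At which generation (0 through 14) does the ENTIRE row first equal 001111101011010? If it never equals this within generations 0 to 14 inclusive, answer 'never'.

Answer: never

Derivation:
Gen 0: 000111111001001
Gen 1 (rule 106): 001100001010010
Gen 2 (rule 193): 100101100000000
Gen 3 (rule 106): 001011100000000
Gen 4 (rule 193): 100001101111111
Gen 5 (rule 106): 000011111000001
Gen 6 (rule 193): 111001111011100
Gen 7 (rule 106): 101011001110100
Gen 8 (rule 193): 000001000110001
Gen 9 (rule 106): 000010001110010
Gen 10 (rule 193): 111000100110000
Gen 11 (rule 106): 101001001110000
Gen 12 (rule 193): 000000000110111
Gen 13 (rule 106): 000000001111101
Gen 14 (rule 193): 111111100111100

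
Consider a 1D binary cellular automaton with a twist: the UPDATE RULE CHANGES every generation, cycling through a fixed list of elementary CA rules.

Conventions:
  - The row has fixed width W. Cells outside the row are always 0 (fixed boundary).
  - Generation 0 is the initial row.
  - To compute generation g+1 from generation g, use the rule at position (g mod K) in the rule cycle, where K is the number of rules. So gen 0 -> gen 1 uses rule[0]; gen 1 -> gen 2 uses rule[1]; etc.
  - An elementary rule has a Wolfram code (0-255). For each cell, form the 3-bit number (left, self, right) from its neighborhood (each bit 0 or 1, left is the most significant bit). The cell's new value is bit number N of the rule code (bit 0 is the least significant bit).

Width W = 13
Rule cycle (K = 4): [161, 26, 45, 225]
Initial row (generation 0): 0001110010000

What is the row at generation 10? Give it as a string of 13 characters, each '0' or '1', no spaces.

Gen 0: 0001110010000
Gen 1 (rule 161): 1100100000111
Gen 2 (rule 26): 1011010001100
Gen 3 (rule 45): 1110110101001
Gen 4 (rule 225): 0111011010000
Gen 5 (rule 161): 0010100100111
Gen 6 (rule 26): 0100011011100
Gen 7 (rule 45): 0101010110001
Gen 8 (rule 225): 0010101010100
Gen 9 (rule 161): 1001010101001
Gen 10 (rule 26): 0110000000110

Answer: 0110000000110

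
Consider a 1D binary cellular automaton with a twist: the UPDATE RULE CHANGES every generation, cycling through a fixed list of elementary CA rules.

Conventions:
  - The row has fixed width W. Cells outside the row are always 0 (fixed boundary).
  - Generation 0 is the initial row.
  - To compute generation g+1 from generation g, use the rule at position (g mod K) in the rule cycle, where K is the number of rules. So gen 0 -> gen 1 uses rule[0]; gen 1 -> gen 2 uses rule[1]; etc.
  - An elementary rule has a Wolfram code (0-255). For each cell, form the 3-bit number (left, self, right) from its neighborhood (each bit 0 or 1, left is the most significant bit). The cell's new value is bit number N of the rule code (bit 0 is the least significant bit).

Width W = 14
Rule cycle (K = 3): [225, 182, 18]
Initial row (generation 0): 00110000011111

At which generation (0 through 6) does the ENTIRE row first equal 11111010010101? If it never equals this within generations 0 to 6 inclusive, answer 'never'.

Answer: never

Derivation:
Gen 0: 00110000011111
Gen 1 (rule 225): 10010111001111
Gen 2 (rule 182): 11111010110110
Gen 3 (rule 18): 00000000000001
Gen 4 (rule 225): 11111111111100
Gen 5 (rule 182): 01111111111010
Gen 6 (rule 18): 10000000000001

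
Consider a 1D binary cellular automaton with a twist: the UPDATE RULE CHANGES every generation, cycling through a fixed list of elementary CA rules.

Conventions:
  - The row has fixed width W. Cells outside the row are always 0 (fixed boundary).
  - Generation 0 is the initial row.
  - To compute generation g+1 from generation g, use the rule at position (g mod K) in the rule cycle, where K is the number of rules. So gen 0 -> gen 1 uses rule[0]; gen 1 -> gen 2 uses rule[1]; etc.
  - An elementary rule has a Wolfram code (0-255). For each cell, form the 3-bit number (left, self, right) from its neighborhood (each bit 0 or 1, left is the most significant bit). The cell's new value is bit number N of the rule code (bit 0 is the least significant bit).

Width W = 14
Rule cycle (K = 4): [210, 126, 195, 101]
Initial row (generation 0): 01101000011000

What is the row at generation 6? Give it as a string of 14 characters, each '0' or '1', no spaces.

Gen 0: 01101000011000
Gen 1 (rule 210): 10100100101100
Gen 2 (rule 126): 11111111111110
Gen 3 (rule 195): 01111111111110
Gen 4 (rule 101): 00000000000010
Gen 5 (rule 210): 00000000000101
Gen 6 (rule 126): 00000000001111

Answer: 00000000001111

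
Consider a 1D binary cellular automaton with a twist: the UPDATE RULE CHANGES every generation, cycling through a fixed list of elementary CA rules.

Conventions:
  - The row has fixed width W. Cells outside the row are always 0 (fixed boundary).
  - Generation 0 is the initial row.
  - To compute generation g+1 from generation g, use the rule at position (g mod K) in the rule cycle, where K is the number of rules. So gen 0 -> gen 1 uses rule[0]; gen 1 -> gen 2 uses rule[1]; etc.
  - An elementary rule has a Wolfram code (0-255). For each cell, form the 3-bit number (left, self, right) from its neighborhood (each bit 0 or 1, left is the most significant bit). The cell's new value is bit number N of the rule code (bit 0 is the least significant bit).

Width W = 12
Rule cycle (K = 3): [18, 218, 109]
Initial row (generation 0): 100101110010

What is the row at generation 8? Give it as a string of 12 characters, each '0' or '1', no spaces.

Answer: 111100000000

Derivation:
Gen 0: 100101110010
Gen 1 (rule 18): 011000001101
Gen 2 (rule 218): 111100011100
Gen 3 (rule 109): 100101010101
Gen 4 (rule 18): 011000000000
Gen 5 (rule 218): 111100000000
Gen 6 (rule 109): 100101111111
Gen 7 (rule 18): 011000000000
Gen 8 (rule 218): 111100000000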